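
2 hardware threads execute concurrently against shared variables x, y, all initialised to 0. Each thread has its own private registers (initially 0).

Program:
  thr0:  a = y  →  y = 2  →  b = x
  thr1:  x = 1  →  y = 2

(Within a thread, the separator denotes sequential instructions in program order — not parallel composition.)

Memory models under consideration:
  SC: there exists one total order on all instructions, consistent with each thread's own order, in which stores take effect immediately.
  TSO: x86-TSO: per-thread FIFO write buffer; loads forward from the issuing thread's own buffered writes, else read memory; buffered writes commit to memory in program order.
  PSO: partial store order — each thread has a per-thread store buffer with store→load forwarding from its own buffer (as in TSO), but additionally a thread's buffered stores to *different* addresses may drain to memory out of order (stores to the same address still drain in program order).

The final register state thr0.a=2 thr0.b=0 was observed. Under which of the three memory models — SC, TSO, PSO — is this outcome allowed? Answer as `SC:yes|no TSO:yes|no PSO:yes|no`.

outcome vector order: (thr0.a,thr0.b)
under SC → (0,0); (0,1); (2,1)
under TSO → (0,0); (0,1); (2,1)
under PSO → (0,0); (0,1); (2,0); (2,1)
target (2,0) ∈ {PSO}

SC:no TSO:no PSO:yes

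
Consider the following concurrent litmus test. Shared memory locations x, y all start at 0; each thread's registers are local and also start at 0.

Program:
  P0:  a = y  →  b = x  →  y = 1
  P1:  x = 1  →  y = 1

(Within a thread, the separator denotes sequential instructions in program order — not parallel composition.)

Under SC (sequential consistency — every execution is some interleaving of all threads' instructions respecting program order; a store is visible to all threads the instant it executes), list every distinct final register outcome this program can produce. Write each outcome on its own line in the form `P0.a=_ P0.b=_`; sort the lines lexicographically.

P0.a=0 P0.b=0
P0.a=0 P0.b=1
P0.a=1 P0.b=1

outcome vector order: (P0.a,P0.b)
|SC outcomes| = 3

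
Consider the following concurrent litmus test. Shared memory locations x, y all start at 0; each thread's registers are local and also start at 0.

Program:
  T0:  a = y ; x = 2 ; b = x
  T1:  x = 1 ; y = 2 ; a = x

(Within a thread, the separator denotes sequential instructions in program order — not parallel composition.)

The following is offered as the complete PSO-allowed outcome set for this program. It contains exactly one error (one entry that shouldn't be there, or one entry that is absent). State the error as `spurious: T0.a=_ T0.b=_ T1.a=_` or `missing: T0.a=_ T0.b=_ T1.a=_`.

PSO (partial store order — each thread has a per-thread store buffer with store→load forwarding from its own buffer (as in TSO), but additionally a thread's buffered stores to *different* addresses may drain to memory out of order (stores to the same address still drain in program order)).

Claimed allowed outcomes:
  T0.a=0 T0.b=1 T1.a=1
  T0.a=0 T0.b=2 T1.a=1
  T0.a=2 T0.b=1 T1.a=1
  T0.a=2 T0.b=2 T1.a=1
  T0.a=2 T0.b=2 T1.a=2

missing: T0.a=0 T0.b=2 T1.a=2

outcome vector order: (T0.a,T0.b,T1.a)
PSO: 6 outcomes — {(0,1,1), (0,2,1), (0,2,2), (2,1,1), (2,2,1), (2,2,2)}
PSO∖claimed = {(0,2,2)}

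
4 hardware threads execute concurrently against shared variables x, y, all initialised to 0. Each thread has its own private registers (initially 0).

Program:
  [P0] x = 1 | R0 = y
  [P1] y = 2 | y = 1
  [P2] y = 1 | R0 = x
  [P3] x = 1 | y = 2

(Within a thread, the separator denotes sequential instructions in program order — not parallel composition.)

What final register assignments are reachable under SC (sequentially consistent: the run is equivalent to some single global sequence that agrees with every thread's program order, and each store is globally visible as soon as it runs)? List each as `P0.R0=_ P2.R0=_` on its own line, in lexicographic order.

outcome vector order: (P0.R0,P2.R0)
|SC outcomes| = 5

P0.R0=0 P2.R0=1
P0.R0=1 P2.R0=0
P0.R0=1 P2.R0=1
P0.R0=2 P2.R0=0
P0.R0=2 P2.R0=1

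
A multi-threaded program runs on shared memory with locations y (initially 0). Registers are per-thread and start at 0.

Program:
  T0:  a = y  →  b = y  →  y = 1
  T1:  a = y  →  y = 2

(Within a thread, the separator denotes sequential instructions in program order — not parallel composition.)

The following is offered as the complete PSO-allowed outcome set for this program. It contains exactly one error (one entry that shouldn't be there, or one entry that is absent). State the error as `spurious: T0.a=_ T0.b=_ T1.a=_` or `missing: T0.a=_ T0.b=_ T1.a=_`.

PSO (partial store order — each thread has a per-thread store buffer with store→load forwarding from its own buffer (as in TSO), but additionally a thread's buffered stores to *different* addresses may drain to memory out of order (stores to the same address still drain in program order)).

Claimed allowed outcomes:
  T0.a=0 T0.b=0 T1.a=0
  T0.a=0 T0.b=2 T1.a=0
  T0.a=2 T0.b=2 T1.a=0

outcome vector order: (T0.a,T0.b,T1.a)
under PSO → <0 0 0>; <0 0 1>; <0 2 0>; <2 2 0>
PSO∖claimed = {<0 0 1>}

missing: T0.a=0 T0.b=0 T1.a=1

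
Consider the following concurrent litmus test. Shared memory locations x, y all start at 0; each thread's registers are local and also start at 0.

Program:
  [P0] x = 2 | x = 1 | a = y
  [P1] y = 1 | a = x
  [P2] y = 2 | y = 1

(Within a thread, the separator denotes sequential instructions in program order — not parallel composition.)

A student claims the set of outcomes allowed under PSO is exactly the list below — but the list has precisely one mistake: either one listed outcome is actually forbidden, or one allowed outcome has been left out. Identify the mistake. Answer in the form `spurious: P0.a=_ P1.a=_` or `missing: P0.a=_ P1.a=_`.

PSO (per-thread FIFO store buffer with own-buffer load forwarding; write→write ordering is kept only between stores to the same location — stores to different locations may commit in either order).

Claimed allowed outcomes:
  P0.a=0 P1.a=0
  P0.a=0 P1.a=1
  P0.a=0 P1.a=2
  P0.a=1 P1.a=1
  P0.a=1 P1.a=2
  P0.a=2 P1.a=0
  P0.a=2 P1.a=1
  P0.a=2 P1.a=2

outcome vector order: (P0.a,P1.a)
PSO: 9 outcomes — {(0,0); (0,1); (0,2); (1,0); (1,1); (1,2); (2,0); (2,1); (2,2)}
PSO∖claimed = {(1,0)}

missing: P0.a=1 P1.a=0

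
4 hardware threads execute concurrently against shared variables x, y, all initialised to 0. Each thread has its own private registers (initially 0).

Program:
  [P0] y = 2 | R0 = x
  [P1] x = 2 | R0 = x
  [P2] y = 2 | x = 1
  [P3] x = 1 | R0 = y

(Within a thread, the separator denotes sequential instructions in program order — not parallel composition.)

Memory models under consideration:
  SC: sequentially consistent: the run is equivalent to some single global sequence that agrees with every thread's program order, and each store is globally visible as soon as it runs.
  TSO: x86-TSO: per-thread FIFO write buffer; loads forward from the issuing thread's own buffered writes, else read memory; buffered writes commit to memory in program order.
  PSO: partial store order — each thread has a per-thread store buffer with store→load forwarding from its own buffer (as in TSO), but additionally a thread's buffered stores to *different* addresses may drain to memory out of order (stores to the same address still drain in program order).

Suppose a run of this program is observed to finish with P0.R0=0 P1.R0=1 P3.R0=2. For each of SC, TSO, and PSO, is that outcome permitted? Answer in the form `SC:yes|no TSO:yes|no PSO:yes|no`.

SC:yes TSO:yes PSO:yes

outcome vector order: (P0.R0,P1.R0,P3.R0)
under SC → (0,1,2) (0,2,2) (1,1,0) (1,1,2) (1,2,0) (1,2,2) (2,1,0) (2,1,2) (2,2,0) (2,2,2)
under TSO → (0,1,0) (0,1,2) (0,2,0) (0,2,2) (1,1,0) (1,1,2) (1,2,0) (1,2,2) (2,1,0) (2,1,2) (2,2,0) (2,2,2)
under PSO → (0,1,0) (0,1,2) (0,2,0) (0,2,2) (1,1,0) (1,1,2) (1,2,0) (1,2,2) (2,1,0) (2,1,2) (2,2,0) (2,2,2)
target (0,1,2) ∈ {SC,TSO,PSO}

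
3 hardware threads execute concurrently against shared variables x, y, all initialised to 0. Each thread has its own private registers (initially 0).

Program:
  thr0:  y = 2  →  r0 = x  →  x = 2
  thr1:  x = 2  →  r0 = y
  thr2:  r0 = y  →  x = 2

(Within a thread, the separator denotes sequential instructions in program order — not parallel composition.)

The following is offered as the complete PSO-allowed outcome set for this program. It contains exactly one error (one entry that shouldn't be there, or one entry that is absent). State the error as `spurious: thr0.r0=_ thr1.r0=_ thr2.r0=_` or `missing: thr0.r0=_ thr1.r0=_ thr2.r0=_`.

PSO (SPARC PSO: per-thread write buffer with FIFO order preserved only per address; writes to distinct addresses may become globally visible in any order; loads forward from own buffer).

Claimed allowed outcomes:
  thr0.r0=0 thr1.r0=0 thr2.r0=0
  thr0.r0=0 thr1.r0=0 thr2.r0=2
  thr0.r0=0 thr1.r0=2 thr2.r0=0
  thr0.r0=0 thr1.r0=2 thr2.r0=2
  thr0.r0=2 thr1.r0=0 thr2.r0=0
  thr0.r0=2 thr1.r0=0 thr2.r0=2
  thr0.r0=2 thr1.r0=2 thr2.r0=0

missing: thr0.r0=2 thr1.r0=2 thr2.r0=2

outcome vector order: (thr0.r0,thr1.r0,thr2.r0)
PSO (8): 000, 002, 020, 022, 200, 202, 220, 222
PSO∖claimed = {222}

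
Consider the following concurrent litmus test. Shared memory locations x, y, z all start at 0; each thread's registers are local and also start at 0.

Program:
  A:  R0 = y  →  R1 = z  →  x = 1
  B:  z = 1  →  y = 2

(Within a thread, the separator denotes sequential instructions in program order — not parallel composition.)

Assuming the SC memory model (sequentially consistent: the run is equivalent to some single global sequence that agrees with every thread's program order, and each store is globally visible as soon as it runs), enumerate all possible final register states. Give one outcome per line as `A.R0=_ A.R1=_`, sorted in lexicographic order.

A.R0=0 A.R1=0
A.R0=0 A.R1=1
A.R0=2 A.R1=1

outcome vector order: (A.R0,A.R1)
|SC outcomes| = 3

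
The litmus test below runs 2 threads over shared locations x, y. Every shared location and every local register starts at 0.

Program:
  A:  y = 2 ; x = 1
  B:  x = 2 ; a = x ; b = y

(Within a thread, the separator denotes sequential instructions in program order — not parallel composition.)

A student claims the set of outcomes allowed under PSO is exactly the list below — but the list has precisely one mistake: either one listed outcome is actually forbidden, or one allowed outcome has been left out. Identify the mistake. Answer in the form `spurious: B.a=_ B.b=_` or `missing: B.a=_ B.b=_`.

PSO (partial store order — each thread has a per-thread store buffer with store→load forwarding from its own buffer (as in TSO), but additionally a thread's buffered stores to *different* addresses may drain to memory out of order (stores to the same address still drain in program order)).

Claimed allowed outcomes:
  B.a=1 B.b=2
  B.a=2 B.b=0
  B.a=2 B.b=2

outcome vector order: (B.a,B.b)
PSO (4): (1,0); (1,2); (2,0); (2,2)
PSO∖claimed = {(1,0)}

missing: B.a=1 B.b=0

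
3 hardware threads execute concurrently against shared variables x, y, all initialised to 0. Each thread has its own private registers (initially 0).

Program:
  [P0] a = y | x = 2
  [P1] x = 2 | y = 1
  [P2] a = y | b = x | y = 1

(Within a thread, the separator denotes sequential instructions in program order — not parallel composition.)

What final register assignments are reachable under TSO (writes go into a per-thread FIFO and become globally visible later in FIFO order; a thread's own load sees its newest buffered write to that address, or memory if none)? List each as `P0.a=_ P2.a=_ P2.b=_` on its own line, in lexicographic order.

P0.a=0 P2.a=0 P2.b=0
P0.a=0 P2.a=0 P2.b=2
P0.a=0 P2.a=1 P2.b=2
P0.a=1 P2.a=0 P2.b=0
P0.a=1 P2.a=0 P2.b=2
P0.a=1 P2.a=1 P2.b=2

outcome vector order: (P0.a,P2.a,P2.b)
|TSO outcomes| = 6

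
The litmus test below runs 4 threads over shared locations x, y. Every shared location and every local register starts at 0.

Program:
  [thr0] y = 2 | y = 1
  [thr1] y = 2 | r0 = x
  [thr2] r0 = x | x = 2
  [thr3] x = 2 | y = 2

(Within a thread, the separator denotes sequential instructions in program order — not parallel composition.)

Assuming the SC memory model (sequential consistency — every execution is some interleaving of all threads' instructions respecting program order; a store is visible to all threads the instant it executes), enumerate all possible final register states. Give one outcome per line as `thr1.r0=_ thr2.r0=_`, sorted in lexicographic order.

outcome vector order: (thr1.r0,thr2.r0)
|SC outcomes| = 4

thr1.r0=0 thr2.r0=0
thr1.r0=0 thr2.r0=2
thr1.r0=2 thr2.r0=0
thr1.r0=2 thr2.r0=2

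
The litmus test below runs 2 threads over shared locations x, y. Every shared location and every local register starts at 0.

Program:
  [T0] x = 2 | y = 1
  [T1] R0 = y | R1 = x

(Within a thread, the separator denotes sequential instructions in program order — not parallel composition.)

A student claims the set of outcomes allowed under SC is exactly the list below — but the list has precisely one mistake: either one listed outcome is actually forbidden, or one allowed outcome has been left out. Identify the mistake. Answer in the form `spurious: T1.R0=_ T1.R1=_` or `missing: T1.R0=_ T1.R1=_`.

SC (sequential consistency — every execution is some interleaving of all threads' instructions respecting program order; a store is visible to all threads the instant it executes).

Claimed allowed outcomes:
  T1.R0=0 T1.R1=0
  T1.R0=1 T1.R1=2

outcome vector order: (T1.R0,T1.R1)
under SC → 0/0, 0/2, 1/2
SC∖claimed = {0/2}

missing: T1.R0=0 T1.R1=2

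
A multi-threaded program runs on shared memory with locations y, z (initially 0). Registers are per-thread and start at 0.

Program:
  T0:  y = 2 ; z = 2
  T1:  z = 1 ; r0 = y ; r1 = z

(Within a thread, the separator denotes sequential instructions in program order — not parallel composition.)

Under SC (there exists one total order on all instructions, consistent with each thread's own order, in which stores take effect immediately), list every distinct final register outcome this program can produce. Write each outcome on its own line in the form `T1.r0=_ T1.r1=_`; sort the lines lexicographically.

T1.r0=0 T1.r1=1
T1.r0=0 T1.r1=2
T1.r0=2 T1.r1=1
T1.r0=2 T1.r1=2

outcome vector order: (T1.r0,T1.r1)
|SC outcomes| = 4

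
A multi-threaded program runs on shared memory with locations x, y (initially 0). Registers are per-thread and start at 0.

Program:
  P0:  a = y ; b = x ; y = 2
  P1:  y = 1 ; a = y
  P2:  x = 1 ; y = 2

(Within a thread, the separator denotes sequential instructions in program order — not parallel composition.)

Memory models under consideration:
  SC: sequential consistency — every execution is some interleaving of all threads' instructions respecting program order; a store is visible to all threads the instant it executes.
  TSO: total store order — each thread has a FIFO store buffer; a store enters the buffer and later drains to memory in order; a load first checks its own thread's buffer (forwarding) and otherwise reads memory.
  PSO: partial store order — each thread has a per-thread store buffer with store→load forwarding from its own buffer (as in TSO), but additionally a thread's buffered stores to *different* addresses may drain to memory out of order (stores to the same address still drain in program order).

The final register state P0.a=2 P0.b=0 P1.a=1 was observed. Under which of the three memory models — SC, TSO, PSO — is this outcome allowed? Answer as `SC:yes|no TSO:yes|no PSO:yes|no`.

outcome vector order: (P0.a,P0.b,P1.a)
[SC] allowed = {001 002 011 012 101 102 111 112 211 212}
[TSO] allowed = {001 002 011 012 101 102 111 112 211 212}
[PSO] allowed = {001 002 011 012 101 102 111 112 201 202 211 212}
target 201 ∈ {PSO}

SC:no TSO:no PSO:yes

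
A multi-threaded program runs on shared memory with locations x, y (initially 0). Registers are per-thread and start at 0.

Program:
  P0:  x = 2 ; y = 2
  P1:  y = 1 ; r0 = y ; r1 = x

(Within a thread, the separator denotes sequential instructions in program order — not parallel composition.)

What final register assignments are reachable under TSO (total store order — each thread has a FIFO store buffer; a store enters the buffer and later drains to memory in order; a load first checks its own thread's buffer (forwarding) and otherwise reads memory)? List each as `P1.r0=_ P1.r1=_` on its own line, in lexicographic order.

outcome vector order: (P1.r0,P1.r1)
|TSO outcomes| = 3

P1.r0=1 P1.r1=0
P1.r0=1 P1.r1=2
P1.r0=2 P1.r1=2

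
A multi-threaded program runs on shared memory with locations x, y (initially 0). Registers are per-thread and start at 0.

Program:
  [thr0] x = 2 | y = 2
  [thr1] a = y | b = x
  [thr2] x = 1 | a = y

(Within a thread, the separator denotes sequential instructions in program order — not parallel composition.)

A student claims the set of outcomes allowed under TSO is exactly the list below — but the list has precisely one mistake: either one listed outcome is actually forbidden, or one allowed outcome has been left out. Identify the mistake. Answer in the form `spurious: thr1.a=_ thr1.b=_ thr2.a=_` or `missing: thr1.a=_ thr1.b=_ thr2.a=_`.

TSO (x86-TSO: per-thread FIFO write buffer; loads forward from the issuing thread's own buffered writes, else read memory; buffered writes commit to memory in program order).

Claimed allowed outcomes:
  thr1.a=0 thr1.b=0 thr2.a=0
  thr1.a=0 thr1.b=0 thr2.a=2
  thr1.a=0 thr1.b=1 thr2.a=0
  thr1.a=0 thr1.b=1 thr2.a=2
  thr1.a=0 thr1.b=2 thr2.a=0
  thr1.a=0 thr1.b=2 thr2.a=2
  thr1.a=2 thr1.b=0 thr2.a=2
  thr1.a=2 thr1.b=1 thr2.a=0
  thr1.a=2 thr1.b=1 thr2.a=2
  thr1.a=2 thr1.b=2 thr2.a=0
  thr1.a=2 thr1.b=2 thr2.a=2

outcome vector order: (thr1.a,thr1.b,thr2.a)
TSO (10): 000; 002; 010; 012; 020; 022; 210; 212; 220; 222
claimed∖TSO = {202}

spurious: thr1.a=2 thr1.b=0 thr2.a=2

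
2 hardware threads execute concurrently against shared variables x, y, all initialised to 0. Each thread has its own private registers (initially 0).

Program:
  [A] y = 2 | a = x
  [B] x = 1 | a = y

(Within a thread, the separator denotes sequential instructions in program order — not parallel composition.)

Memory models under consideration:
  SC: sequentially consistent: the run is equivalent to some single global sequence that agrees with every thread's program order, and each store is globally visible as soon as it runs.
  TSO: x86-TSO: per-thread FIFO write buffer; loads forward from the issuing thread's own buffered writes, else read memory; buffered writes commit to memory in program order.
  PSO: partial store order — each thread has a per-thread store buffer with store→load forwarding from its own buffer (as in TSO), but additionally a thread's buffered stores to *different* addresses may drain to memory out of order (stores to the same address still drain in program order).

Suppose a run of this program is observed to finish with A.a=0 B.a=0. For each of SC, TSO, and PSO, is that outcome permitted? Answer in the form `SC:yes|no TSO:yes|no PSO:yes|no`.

SC:no TSO:yes PSO:yes

outcome vector order: (A.a,B.a)
SC (3): <0 2>; <1 0>; <1 2>
TSO (4): <0 0>; <0 2>; <1 0>; <1 2>
PSO (4): <0 0>; <0 2>; <1 0>; <1 2>
target <0 0> ∈ {TSO,PSO}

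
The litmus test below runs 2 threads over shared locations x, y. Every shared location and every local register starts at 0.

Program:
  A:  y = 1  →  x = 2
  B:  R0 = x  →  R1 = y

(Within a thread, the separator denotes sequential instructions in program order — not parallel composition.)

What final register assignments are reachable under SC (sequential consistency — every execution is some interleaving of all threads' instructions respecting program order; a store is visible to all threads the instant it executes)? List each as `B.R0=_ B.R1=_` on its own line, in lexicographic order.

outcome vector order: (B.R0,B.R1)
|SC outcomes| = 3

B.R0=0 B.R1=0
B.R0=0 B.R1=1
B.R0=2 B.R1=1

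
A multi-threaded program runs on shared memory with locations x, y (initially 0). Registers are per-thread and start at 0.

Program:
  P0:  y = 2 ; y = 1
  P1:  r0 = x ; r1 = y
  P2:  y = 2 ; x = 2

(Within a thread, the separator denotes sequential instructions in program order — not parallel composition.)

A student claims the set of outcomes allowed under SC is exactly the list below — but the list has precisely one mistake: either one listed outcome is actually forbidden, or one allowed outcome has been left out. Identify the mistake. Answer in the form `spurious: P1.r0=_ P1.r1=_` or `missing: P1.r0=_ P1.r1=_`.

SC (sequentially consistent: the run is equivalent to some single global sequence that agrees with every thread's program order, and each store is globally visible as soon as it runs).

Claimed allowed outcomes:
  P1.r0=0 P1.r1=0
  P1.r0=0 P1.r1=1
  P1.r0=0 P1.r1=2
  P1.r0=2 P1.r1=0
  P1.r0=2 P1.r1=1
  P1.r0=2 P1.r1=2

spurious: P1.r0=2 P1.r1=0

outcome vector order: (P1.r0,P1.r1)
[SC] allowed = {(0,0); (0,1); (0,2); (2,1); (2,2)}
claimed∖SC = {(2,0)}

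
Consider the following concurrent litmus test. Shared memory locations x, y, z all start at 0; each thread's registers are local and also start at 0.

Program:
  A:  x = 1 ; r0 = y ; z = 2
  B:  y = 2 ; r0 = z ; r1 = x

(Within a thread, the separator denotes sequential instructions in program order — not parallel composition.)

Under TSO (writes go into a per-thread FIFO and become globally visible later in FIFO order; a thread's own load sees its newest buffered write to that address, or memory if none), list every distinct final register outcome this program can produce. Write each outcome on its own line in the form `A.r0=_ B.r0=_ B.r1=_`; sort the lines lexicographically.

A.r0=0 B.r0=0 B.r1=0
A.r0=0 B.r0=0 B.r1=1
A.r0=0 B.r0=2 B.r1=1
A.r0=2 B.r0=0 B.r1=0
A.r0=2 B.r0=0 B.r1=1
A.r0=2 B.r0=2 B.r1=1

outcome vector order: (A.r0,B.r0,B.r1)
|TSO outcomes| = 6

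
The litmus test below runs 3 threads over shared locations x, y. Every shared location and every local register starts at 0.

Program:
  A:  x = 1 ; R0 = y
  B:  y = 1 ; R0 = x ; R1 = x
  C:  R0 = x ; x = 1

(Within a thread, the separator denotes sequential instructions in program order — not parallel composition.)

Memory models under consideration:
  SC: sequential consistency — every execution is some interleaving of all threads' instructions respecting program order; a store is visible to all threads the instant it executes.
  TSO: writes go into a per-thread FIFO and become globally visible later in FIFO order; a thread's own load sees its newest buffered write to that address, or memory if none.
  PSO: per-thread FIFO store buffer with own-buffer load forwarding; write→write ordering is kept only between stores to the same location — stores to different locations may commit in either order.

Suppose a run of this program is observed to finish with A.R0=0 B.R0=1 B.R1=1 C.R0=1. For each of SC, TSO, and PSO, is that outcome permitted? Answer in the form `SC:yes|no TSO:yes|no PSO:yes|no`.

outcome vector order: (A.R0,B.R0,B.R1,C.R0)
[SC] allowed = {0110; 0111; 1000; 1001; 1010; 1011; 1110; 1111}
[TSO] allowed = {0000; 0001; 0010; 0011; 0110; 0111; 1000; 1001; 1010; 1011; 1110; 1111}
[PSO] allowed = {0000; 0001; 0010; 0011; 0110; 0111; 1000; 1001; 1010; 1011; 1110; 1111}
target 0111 ∈ {SC,TSO,PSO}

SC:yes TSO:yes PSO:yes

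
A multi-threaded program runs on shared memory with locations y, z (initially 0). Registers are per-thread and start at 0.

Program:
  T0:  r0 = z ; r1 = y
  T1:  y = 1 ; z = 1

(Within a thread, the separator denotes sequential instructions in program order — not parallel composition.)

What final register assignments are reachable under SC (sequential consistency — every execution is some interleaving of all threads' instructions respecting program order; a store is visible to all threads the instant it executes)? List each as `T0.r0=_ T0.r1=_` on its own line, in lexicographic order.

outcome vector order: (T0.r0,T0.r1)
|SC outcomes| = 3

T0.r0=0 T0.r1=0
T0.r0=0 T0.r1=1
T0.r0=1 T0.r1=1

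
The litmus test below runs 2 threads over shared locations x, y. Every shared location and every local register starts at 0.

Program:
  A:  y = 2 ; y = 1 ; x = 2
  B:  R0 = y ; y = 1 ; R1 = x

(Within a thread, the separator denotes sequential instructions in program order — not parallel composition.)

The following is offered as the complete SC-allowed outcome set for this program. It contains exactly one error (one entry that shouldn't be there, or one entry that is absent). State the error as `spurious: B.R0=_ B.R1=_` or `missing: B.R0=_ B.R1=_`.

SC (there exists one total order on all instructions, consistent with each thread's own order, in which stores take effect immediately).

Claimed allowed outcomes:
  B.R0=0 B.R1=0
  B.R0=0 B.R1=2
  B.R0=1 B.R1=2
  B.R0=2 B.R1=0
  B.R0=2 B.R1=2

missing: B.R0=1 B.R1=0

outcome vector order: (B.R0,B.R1)
[SC] allowed = {0/0, 0/2, 1/0, 1/2, 2/0, 2/2}
SC∖claimed = {1/0}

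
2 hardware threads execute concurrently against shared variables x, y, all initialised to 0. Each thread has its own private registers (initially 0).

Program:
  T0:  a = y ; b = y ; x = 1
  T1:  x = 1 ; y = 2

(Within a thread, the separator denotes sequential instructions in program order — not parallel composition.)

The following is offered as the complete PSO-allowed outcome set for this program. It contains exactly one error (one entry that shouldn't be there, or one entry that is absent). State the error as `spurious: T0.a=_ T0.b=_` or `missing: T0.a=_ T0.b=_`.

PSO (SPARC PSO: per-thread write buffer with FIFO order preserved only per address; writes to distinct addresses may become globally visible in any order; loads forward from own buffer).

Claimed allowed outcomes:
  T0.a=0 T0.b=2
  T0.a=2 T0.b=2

missing: T0.a=0 T0.b=0

outcome vector order: (T0.a,T0.b)
PSO: 3 outcomes — {<0 0>; <0 2>; <2 2>}
PSO∖claimed = {<0 0>}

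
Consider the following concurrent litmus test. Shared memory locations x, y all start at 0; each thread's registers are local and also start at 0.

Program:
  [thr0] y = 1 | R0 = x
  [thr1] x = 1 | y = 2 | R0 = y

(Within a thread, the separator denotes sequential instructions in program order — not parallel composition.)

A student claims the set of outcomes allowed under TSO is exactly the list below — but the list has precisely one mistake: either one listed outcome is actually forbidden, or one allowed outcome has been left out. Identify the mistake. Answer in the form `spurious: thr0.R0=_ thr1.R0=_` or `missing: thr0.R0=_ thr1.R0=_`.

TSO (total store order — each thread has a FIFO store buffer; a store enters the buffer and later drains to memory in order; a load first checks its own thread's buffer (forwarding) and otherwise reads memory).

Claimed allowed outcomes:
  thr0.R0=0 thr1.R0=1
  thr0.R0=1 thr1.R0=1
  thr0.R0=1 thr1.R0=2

missing: thr0.R0=0 thr1.R0=2

outcome vector order: (thr0.R0,thr1.R0)
[TSO] allowed = {<0 1> <0 2> <1 1> <1 2>}
TSO∖claimed = {<0 2>}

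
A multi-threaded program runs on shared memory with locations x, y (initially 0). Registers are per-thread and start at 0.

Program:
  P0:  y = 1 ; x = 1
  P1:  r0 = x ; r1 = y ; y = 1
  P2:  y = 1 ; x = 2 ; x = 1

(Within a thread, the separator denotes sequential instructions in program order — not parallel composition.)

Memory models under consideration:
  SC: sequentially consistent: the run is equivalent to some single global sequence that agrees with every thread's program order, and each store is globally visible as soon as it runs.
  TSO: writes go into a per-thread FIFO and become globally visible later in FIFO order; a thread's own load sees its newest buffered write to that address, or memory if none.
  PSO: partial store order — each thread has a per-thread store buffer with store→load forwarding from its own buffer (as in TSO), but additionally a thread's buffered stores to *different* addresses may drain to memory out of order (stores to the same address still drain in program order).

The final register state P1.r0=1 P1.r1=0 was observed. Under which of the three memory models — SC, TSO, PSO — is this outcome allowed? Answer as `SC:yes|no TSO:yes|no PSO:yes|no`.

SC:no TSO:no PSO:yes

outcome vector order: (P1.r0,P1.r1)
SC (4): (0,0); (0,1); (1,1); (2,1)
TSO (4): (0,0); (0,1); (1,1); (2,1)
PSO (6): (0,0); (0,1); (1,0); (1,1); (2,0); (2,1)
target (1,0) ∈ {PSO}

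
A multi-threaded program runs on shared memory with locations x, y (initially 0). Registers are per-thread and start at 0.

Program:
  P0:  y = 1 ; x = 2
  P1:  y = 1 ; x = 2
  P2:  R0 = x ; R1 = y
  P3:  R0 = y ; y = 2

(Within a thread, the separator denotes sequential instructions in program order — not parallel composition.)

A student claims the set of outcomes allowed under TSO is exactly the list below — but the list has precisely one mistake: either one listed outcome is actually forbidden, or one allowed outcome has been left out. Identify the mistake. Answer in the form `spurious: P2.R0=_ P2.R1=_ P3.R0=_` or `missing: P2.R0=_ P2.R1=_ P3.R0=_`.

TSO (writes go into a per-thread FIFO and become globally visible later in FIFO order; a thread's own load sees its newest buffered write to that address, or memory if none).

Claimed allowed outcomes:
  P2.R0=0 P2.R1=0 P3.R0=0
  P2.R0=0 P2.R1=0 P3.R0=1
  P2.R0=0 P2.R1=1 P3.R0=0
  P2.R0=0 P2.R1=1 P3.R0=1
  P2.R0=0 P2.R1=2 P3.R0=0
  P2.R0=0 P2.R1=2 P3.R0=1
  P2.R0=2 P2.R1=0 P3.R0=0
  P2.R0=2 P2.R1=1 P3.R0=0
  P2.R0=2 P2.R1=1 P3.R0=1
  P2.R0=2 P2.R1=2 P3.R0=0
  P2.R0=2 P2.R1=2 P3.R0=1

outcome vector order: (P2.R0,P2.R1,P3.R0)
[TSO] allowed = {(0,0,0) (0,0,1) (0,1,0) (0,1,1) (0,2,0) (0,2,1) (2,1,0) (2,1,1) (2,2,0) (2,2,1)}
claimed∖TSO = {(2,0,0)}

spurious: P2.R0=2 P2.R1=0 P3.R0=0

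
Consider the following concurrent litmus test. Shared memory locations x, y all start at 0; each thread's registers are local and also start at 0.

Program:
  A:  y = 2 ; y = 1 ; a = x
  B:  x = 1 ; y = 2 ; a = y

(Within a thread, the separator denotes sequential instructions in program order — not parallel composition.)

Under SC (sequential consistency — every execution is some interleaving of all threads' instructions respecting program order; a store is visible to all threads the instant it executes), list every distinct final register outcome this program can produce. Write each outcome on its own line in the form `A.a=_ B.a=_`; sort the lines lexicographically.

A.a=0 B.a=2
A.a=1 B.a=1
A.a=1 B.a=2

outcome vector order: (A.a,B.a)
|SC outcomes| = 3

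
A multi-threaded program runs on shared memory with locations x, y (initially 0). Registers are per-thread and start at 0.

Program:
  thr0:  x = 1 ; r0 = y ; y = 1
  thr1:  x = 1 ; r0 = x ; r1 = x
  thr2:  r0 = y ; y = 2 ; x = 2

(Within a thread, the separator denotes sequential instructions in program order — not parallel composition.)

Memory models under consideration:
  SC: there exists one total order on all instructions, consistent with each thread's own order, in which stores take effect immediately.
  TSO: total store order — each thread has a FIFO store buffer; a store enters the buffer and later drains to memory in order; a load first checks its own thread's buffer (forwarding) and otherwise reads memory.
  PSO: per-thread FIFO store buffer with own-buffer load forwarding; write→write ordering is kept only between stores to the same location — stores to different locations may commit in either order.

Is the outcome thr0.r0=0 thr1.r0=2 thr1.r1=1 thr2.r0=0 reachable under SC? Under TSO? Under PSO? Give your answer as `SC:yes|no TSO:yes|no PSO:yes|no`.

SC:no TSO:yes PSO:yes

outcome vector order: (thr0.r0,thr1.r0,thr1.r1,thr2.r0)
SC: 10 outcomes — {0110, 0111, 0120, 0121, 0220, 0221, 2110, 2120, 2210, 2220}
TSO: 11 outcomes — {0110, 0111, 0120, 0121, 0210, 0220, 0221, 2110, 2120, 2210, 2220}
PSO: 12 outcomes — {0110, 0111, 0120, 0121, 0210, 0211, 0220, 0221, 2110, 2120, 2210, 2220}
target 0210 ∈ {TSO,PSO}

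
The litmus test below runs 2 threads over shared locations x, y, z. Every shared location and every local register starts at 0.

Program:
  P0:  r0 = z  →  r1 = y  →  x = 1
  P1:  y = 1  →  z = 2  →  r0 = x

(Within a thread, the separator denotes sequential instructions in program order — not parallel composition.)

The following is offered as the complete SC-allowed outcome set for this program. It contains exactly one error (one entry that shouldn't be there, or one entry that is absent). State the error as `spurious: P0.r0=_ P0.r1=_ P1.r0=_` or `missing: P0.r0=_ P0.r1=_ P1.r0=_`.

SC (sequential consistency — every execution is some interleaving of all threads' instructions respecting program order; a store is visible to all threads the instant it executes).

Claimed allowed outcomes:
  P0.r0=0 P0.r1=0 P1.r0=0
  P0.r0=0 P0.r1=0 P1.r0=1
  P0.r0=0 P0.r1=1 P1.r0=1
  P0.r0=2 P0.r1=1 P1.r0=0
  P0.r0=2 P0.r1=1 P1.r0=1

outcome vector order: (P0.r0,P0.r1,P1.r0)
SC (6): (0,0,0), (0,0,1), (0,1,0), (0,1,1), (2,1,0), (2,1,1)
SC∖claimed = {(0,1,0)}

missing: P0.r0=0 P0.r1=1 P1.r0=0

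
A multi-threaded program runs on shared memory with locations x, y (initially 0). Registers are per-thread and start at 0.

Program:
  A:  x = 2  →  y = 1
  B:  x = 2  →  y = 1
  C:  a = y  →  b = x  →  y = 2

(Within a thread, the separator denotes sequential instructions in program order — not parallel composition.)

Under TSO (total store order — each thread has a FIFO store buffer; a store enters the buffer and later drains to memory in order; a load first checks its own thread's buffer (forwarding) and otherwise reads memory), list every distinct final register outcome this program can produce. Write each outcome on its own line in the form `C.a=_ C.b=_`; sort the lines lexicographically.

C.a=0 C.b=0
C.a=0 C.b=2
C.a=1 C.b=2

outcome vector order: (C.a,C.b)
|TSO outcomes| = 3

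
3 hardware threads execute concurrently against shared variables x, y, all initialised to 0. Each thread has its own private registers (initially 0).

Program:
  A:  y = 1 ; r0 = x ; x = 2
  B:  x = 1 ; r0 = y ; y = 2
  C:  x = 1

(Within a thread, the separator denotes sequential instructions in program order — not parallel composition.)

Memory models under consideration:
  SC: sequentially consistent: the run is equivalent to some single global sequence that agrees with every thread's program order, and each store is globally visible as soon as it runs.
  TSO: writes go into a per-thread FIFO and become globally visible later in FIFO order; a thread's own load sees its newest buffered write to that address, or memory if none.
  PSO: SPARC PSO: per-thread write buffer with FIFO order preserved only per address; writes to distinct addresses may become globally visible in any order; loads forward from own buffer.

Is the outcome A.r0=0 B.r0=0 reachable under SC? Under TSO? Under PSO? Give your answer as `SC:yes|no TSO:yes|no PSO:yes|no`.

outcome vector order: (A.r0,B.r0)
[SC] allowed = {01 10 11}
[TSO] allowed = {00 01 10 11}
[PSO] allowed = {00 01 10 11}
target 00 ∈ {TSO,PSO}

SC:no TSO:yes PSO:yes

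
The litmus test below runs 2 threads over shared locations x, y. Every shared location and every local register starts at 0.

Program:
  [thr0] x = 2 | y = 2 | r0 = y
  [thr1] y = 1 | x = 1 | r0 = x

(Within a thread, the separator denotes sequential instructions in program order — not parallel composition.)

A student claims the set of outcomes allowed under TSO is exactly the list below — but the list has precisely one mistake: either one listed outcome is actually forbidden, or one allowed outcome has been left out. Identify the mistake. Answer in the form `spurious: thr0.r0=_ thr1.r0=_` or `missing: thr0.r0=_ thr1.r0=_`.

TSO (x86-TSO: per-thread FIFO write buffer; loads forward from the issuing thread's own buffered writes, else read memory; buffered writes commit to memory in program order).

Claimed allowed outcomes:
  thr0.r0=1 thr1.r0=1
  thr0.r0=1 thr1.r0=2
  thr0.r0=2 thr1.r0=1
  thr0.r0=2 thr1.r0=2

spurious: thr0.r0=1 thr1.r0=2

outcome vector order: (thr0.r0,thr1.r0)
TSO (3): (1,1) (2,1) (2,2)
claimed∖TSO = {(1,2)}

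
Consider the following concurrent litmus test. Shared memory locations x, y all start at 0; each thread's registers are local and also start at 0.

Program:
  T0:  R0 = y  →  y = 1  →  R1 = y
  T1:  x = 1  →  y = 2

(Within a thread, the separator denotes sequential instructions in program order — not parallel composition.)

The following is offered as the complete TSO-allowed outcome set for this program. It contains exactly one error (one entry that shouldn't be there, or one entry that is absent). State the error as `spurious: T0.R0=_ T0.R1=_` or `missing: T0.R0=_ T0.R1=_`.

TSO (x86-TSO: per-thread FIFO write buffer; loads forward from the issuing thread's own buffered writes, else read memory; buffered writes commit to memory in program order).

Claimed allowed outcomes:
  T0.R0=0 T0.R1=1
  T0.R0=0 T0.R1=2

outcome vector order: (T0.R0,T0.R1)
TSO (3): (0,1), (0,2), (2,1)
TSO∖claimed = {(2,1)}

missing: T0.R0=2 T0.R1=1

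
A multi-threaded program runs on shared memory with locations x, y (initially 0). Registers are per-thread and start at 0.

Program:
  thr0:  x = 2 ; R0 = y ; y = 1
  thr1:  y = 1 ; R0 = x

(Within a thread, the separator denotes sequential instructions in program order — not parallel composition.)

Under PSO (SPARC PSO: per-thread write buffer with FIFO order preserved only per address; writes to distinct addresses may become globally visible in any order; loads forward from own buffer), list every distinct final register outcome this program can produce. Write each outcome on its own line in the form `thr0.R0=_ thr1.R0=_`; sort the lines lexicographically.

outcome vector order: (thr0.R0,thr1.R0)
|PSO outcomes| = 4

thr0.R0=0 thr1.R0=0
thr0.R0=0 thr1.R0=2
thr0.R0=1 thr1.R0=0
thr0.R0=1 thr1.R0=2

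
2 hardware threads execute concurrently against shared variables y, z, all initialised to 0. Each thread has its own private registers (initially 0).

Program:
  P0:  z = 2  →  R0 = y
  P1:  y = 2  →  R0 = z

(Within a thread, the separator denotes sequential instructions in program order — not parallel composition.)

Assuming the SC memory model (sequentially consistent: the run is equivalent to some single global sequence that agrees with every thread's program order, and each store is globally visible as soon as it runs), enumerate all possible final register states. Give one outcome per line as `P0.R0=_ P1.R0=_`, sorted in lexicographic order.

P0.R0=0 P1.R0=2
P0.R0=2 P1.R0=0
P0.R0=2 P1.R0=2

outcome vector order: (P0.R0,P1.R0)
|SC outcomes| = 3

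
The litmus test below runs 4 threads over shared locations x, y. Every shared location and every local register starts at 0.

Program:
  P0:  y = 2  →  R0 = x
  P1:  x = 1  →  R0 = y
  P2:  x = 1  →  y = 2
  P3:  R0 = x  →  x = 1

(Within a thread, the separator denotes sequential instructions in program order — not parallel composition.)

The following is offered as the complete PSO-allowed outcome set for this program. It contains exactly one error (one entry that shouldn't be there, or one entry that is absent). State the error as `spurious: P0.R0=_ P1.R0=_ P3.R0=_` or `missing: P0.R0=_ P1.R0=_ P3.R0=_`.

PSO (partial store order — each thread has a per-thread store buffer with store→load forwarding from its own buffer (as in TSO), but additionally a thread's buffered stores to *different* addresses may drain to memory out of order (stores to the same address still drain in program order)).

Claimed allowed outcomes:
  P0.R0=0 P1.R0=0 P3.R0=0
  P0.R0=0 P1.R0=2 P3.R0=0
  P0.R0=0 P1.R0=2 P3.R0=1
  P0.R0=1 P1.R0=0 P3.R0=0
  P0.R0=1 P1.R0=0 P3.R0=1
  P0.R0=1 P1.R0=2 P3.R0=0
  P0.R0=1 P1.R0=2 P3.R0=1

outcome vector order: (P0.R0,P1.R0,P3.R0)
PSO: 8 outcomes — {000 001 020 021 100 101 120 121}
PSO∖claimed = {001}

missing: P0.R0=0 P1.R0=0 P3.R0=1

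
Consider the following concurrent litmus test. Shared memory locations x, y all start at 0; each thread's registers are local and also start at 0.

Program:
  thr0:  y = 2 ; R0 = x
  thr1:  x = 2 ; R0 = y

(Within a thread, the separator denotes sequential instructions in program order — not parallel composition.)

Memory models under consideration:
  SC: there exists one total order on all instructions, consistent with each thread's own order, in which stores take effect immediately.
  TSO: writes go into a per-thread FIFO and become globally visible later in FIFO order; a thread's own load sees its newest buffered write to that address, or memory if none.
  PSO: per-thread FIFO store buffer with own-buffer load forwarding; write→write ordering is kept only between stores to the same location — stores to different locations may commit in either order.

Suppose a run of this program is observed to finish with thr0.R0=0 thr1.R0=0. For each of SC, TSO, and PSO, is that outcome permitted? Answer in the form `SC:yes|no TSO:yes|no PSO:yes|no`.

outcome vector order: (thr0.R0,thr1.R0)
SC: 3 outcomes — {0/2, 2/0, 2/2}
TSO: 4 outcomes — {0/0, 0/2, 2/0, 2/2}
PSO: 4 outcomes — {0/0, 0/2, 2/0, 2/2}
target 0/0 ∈ {TSO,PSO}

SC:no TSO:yes PSO:yes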